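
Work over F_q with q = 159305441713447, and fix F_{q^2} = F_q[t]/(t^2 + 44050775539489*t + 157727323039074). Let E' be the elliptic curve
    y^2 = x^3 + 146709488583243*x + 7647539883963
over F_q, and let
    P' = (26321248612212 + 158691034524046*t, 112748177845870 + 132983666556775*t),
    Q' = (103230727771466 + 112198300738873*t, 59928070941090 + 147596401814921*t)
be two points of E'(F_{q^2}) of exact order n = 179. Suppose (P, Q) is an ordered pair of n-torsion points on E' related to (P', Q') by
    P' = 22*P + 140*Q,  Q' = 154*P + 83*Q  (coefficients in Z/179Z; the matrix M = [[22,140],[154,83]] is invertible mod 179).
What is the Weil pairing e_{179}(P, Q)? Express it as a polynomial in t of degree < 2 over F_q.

Under M = [[22,140],[154,83]] in GL_2(Z/179), e_{179}(P',Q') = e_{179}(P,Q)^(22*83-140*154 mod 179).
Hence e(P,Q) = e(P',Q')^{61} where 61 = 135^{-1} mod 179.
8-bit Miller (10110011) on E'/F_{159305441713447} with a'=146709488583243, b'=7647539883963: accumulate tangent/chord ratios at Q'+S and P'+S'.
So e_{179}(P',Q') = 60597649641808 + 136026502069323*t.
e_{179}(P,Q) = (60597649641808 + 136026502069323*t)^{61} = 88461195791818 + 2821927986455*t.

88461195791818 + 2821927986455*t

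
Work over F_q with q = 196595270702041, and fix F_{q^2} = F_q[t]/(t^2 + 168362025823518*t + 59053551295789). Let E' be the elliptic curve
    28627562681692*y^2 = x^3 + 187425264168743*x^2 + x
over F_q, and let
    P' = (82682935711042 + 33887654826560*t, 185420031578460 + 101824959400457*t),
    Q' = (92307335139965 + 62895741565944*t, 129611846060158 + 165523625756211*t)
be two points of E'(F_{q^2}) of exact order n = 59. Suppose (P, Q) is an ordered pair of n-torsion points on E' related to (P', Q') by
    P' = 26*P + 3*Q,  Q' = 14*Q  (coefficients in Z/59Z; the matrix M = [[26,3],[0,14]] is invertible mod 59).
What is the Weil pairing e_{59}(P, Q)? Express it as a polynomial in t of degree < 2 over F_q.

e_{59}(aP+bQ,cP+dQ) = e_{59}(P,Q)^(ad-bc); with (a,b,c,d)=(26,3,0,14) this gives the det-59 law.
det(M) mod 59 = 10; its inverse in (Z/59)^* is 6 (check: 10*6 mod 59 = 1).
(x,y)|->(85337332474905x+61205770898787,85337332474905y) sends E' to y^2=x^3+22967527325633*x+12212888850528.
Miller loop for e_{59} over F_{196595270702041^2}: bits of 59 = 111011; 5 double steps + 4 add steps, l/v at each.
f_P(D_Q)/f_Q(D_P) = 179774465155990 + 134875599405873*t.
e_{59}(P,Q) = (179774465155990 + 134875599405873*t)^{6} = 162371867917086 + 154097323016682*t.

162371867917086 + 154097323016682*t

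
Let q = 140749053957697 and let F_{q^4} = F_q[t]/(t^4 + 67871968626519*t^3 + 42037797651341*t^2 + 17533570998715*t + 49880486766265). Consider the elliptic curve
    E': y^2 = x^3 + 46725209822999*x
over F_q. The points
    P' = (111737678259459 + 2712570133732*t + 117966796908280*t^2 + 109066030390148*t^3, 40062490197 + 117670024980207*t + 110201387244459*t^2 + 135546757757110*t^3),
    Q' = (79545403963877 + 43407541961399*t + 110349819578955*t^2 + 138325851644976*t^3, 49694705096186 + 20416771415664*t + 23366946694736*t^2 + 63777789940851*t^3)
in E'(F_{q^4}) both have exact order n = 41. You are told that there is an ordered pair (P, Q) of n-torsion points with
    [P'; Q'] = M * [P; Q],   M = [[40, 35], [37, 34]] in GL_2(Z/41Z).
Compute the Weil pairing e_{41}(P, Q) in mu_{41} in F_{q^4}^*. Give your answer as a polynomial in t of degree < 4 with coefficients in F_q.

Alternating bilinearity on E[41] (values in mu_{41} in F_{140749053957697^4}) gives e(P',Q') = e(P,Q)^det(M).
det(M) mod 41 = 24; its inverse in (Z/41)^* is 12 (check: 24*12 mod 41 = 1).
Run Miller on y^2=x^3+46725209822999*x over F_{140749053957697}: ladder 101001 (6 bits); e = f_P(D_Q)/f_Q(D_P).
Result: e(P',Q') = 68675631031679 + 37827502130427*t + 132944150384541*t^2 + 75762877473697*t^3.
e_{41}(P,Q) = (68675631031679 + 37827502130427*t + 132944150384541*t^2 + 75762877473697*t^3)^{12} = 106230948723328 + 8432792336542*t + 28731249611095*t^2 + 125853451068560*t^3.

106230948723328 + 8432792336542*t + 28731249611095*t^2 + 125853451068560*t^3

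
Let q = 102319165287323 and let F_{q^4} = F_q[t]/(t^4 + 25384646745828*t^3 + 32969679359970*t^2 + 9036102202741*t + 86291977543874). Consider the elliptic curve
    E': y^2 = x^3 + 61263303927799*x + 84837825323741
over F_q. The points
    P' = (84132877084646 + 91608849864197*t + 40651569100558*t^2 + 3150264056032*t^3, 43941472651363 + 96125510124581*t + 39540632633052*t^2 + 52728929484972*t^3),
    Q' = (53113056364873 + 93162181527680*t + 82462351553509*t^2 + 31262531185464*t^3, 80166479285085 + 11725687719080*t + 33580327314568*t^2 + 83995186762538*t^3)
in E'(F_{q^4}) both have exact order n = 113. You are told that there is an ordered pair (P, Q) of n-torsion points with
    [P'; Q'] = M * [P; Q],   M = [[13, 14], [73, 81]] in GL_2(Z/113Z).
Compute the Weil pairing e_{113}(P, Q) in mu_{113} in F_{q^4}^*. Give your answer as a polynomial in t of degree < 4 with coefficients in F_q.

e_{113}(aP+bQ,cP+dQ) = e_{113}(P,Q)^(ad-bc); with (a,b,c,d)=(13,14,73,81) this gives the det-113 law.
det(M) mod 113 = 31; its inverse in (Z/113)^* is 62 (check: 31*62 mod 113 = 1).
7-bit Miller (1110001) on E'/F_{102319165287323} with a'=61263303927799, b'=84837825323741: accumulate tangent/chord ratios at Q'+S and P'+S'.
Miller gives e_{113}(P',Q') = 20123827539085 + 72142276301999*t + 6273889408854*t^2 + 62312927127101*t^3 in F_{102319165287323^4}.
(20123827539085 + 72142276301999*t + 6273889408854*t^2 + 62312927127101*t^3)^{62} mod (102319165287323,f) = 71849313466086 + 66623834744170*t + 98321392312002*t^2 + 47400338686410*t^3.

71849313466086 + 66623834744170*t + 98321392312002*t^2 + 47400338686410*t^3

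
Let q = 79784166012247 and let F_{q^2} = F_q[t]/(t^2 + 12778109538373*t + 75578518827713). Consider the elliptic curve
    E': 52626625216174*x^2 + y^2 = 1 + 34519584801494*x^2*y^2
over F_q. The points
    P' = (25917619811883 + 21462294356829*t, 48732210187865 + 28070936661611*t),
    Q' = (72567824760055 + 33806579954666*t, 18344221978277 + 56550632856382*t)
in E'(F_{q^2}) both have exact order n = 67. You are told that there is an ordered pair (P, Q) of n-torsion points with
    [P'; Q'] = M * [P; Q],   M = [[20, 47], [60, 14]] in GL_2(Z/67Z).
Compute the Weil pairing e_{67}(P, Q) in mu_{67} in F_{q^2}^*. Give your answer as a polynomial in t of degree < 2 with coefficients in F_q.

e_{67} is bilinear + alternating on E[67], so e_{67}(20*P + 47*Q, 60*P + 14*Q) = e_{67}(P,Q)^(20*14-47*60).
Hence e(P,Q) = e(P',Q')^{56} where 56 = 6^{-1} mod 67.
Map (x,y)_Ed via u=(1+y)/(1-y), v=(1+y)/((1-y)x) to Montgomery A=13032446350378,B=34700278077203; then to (a',b')=(40466217837913,60632959975204).
Run Miller on y^2=x^3+40466217837913*x+60632959975204 over F_{79784166012247}: ladder 1000011 (7 bits); e = f_P(D_Q)/f_Q(D_P).
e_{67}(P',Q') = 8187317589869 + 53013815082563*t.
Finally e_{67}(P,Q) = 46788401184466 + 2999160252770*t.

46788401184466 + 2999160252770*t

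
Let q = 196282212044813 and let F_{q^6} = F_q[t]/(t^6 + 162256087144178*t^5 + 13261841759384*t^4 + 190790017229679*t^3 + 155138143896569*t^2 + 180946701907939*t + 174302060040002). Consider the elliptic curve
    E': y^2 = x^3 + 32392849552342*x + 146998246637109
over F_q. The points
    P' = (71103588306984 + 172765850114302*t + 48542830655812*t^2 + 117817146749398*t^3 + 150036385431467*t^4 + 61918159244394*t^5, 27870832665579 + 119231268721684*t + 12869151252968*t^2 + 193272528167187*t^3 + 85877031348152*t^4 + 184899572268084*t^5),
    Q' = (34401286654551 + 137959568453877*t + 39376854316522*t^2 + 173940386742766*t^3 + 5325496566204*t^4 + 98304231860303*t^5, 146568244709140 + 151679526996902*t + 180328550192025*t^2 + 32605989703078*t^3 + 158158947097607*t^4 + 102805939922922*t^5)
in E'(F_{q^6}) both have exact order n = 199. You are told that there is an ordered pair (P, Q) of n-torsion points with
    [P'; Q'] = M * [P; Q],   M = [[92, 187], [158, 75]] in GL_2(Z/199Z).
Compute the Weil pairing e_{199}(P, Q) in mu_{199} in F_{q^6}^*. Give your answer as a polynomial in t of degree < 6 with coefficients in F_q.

172524023665388 + 146591935927594*t + 87175089797047*t^2 + 97074372749711*t^3 + 133641273529702*t^4 + 146509188947287*t^5

The 199-Weil pairing on E[199] over F_{196282212044813} is alternating-bilinear: e_{199}(P',Q') = e_{199}(P,Q)^det(M).
Inverting 40 mod 199: 5. Thus e_{199}(P,Q) = e(P',Q')^{5}.
Run Miller on y^2=x^3+32392849552342*x+146998246637109 over F_{196282212044813}: ladder 11000111 (8 bits); e = f_P(D_Q)/f_Q(D_P).
Result: e(P',Q') = 146030712096085 + 64001337830411*t + 168590643163730*t^2 + 19716813542409*t^3 + 32614011392927*t^4 + 36588078167698*t^5.
Raise to 5: e(P,Q) = 172524023665388 + 146591935927594*t + 87175089797047*t^2 + 97074372749711*t^3 + 133641273529702*t^4 + 146509188947287*t^5 in mu_{199}.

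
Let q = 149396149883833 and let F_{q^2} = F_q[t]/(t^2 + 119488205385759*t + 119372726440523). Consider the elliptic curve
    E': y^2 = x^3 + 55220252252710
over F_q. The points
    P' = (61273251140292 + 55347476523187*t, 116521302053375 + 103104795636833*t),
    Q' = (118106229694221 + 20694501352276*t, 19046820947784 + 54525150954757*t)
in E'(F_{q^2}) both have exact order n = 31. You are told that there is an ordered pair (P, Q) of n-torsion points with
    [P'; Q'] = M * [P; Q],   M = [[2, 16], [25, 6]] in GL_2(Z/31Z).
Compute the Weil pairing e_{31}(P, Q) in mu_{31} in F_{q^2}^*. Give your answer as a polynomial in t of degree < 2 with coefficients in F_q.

59434691365965 + 39561256467974*t

e_{31}(aP+bQ,cP+dQ) = e_{31}(P,Q)^(ad-bc); with (a,b,c,d)=(2,16,25,6) this gives the det-31 law.
2*6 - 16*25 = -388; reduced mod 31: det = 15, inverse 29.
5-bit Miller (11111) on E'/F_{149396149883833} with a'=0, b'=55220252252710: accumulate tangent/chord ratios at Q'+S and P'+S'.
Miller gives e_{31}(P',Q') = 64214777053460 + 125662465250122*t in F_{149396149883833^2}.
Thus e_{31}(P,Q) = 59434691365965 + 39561256467974*t.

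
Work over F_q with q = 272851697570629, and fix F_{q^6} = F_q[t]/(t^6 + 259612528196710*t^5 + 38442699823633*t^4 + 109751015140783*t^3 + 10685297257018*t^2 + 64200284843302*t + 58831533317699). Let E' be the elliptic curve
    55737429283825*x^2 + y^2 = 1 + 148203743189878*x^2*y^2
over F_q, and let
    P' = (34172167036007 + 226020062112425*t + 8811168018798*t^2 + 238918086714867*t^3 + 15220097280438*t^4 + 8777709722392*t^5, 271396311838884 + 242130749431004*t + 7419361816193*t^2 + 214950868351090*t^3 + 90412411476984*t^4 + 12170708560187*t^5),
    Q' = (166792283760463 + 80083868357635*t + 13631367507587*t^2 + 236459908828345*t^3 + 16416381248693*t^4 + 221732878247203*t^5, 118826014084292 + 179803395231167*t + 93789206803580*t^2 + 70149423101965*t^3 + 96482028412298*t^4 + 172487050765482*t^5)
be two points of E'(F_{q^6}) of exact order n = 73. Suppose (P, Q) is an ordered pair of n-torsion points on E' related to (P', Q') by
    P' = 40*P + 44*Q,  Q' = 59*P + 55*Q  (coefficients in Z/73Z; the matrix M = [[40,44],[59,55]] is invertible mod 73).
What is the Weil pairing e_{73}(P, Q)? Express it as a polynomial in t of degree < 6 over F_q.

149034359919665 + 109162120925590*t + 132118401911912*t^2 + 72993928951224*t^3 + 169317861559829*t^4 + 153473254077323*t^5

e_{73}(aP+bQ,cP+dQ) = e_{73}(P,Q)^(ad-bc); with (a,b,c,d)=(40,44,59,55) this gives the det-73 law.
So e_{73}(P,Q) = e_{73}(P',Q')^{40}, since 42*40 = 1 mod 73.
Edwards->Montgomery: u=(1+y)/(1-y), v=u/x -> 185091091859588v^2=u^3+191301337005979u^2+u; then x_W=45096345916144u+79465478340722: y^2=x^3+104704832679008.
Run Miller on y^2=x^3+104704832679008 over F_{272851697570629}: ladder 1001001 (7 bits); e = f_P(D_Q)/f_Q(D_P).
So e_{73}(P',Q') = 146370491725640 + 268603506352012*t + 13241789271558*t^2 + 170142691771322*t^3 + 67446156497758*t^4 + 34824599243942*t^5.
(146370491725640 + 268603506352012*t + 13241789271558*t^2 + 170142691771322*t^3 + 67446156497758*t^4 + 34824599243942*t^5)^{40} mod (272851697570629,f) = 149034359919665 + 109162120925590*t + 132118401911912*t^2 + 72993928951224*t^3 + 169317861559829*t^4 + 153473254077323*t^5.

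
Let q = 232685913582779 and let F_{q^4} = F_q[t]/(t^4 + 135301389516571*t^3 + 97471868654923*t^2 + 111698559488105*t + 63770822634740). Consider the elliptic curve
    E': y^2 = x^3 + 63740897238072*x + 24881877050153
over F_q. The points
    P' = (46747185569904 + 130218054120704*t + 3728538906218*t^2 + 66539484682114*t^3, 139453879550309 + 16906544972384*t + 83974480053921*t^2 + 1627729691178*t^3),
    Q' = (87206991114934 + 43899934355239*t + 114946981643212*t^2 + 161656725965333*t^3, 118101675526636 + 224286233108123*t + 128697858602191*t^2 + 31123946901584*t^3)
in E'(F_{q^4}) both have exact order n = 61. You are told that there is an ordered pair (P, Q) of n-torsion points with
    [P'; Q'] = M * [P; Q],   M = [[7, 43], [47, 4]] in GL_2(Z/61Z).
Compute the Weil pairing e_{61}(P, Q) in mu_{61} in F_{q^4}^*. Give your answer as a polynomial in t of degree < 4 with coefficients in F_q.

199810186577440 + 148918381784743*t + 172228508445662*t^2 + 34477090557274*t^3

Under M = [[7,43],[47,4]] in GL_2(Z/61), e_{61}(P',Q') = e_{61}(P,Q)^(7*4-43*47 mod 61).
So e_{61}(P,Q) = e_{61}(P',Q')^{58}, since 20*58 = 1 mod 61.
Build f_{61,P'} and f_{61,Q'} via the 6-bit ladder of 61=111101_2; evaluate at shifted divisors; quotient in F_{232685913582779^4}.
Miller gives e_{61}(P',Q') = 158434004332941 + 217025161393109*t + 19664194576902*t^2 + 155017352604957*t^3 in F_{232685913582779^4}.
Raise to 58: e(P,Q) = 199810186577440 + 148918381784743*t + 172228508445662*t^2 + 34477090557274*t^3 in mu_{61}.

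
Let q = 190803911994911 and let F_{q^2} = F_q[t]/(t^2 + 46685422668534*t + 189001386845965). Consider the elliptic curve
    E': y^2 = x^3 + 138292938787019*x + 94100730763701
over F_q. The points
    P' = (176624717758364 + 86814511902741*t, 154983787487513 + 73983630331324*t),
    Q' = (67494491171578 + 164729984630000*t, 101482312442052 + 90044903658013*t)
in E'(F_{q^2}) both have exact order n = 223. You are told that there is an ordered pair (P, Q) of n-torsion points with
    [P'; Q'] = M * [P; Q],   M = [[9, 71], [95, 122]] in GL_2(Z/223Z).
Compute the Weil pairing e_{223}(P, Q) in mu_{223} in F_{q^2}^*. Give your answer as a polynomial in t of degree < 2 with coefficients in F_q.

e_{223} is bilinear + alternating on E[223], so e_{223}(9*P + 71*Q, 95*P + 122*Q) = e_{223}(P,Q)^(9*122-71*95).
det(M) mod 223 = 151; its inverse in (Z/223)^* is 96 (check: 151*96 mod 223 = 1).
8-bit Miller (11011111) on E'/F_{190803911994911} with a'=138292938787019, b'=94100730763701: accumulate tangent/chord ratios at Q'+S and P'+S'.
f_P(D_Q)/f_Q(D_P) = 77275855302968 + 166280972681138*t.
Raise to 96: e(P,Q) = 129432610419566 + 127631821670608*t in mu_{223}.

129432610419566 + 127631821670608*t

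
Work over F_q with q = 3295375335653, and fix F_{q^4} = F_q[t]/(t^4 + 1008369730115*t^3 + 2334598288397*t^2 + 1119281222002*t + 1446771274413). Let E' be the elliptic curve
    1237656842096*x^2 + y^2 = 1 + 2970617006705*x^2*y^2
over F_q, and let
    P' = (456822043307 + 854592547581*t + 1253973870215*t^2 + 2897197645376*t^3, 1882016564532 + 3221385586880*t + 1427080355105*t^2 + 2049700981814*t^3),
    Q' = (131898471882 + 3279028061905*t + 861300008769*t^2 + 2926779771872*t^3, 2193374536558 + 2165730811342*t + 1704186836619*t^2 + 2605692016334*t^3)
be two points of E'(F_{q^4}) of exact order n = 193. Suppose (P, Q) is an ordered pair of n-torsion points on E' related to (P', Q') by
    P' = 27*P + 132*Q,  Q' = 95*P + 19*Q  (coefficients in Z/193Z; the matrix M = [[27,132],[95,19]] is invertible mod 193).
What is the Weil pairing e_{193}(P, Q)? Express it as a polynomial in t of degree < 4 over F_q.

e_{193}(aP+bQ,cP+dQ) = e_{193}(P,Q)^(ad-bc); with (a,b,c,d)=(27,132,95,19) this gives the det-193 law.
Hence e(P,Q) = e(P',Q')^{174} where 174 = 132^{-1} mod 193.
Edwards a_E,d_E -> Montgomery A=185375764061,B=61043448958 -> Weierstrass 1513911704530,2118940725527 via alpha=1250608197409,beta=390603792761.
Miller loop for e_{193} over F_{3295375335653^4}: bits of 193 = 11000001; 7 double steps + 2 add steps, l/v at each.
f_P(D_Q)/f_Q(D_P) = 1385675100554 + 3026918862821*t + 2971625148808*t^2 + 868310223833*t^3.
Finally e_{193}(P,Q) = 2434524480035 + 2249060321821*t + 2113933169596*t^2 + 2356682214587*t^3.

2434524480035 + 2249060321821*t + 2113933169596*t^2 + 2356682214587*t^3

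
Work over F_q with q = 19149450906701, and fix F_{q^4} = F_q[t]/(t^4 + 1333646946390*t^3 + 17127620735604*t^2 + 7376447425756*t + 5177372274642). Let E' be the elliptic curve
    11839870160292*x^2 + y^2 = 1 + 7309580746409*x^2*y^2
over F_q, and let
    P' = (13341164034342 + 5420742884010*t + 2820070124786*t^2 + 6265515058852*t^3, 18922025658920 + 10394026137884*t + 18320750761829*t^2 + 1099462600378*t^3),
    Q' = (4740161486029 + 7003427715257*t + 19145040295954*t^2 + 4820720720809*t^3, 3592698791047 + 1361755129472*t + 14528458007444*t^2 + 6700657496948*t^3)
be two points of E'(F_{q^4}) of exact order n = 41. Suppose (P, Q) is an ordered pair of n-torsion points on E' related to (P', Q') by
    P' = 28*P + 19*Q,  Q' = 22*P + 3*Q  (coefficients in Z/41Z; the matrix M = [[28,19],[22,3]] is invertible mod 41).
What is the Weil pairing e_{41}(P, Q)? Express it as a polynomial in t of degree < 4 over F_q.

Alternating bilinearity on E[41] (values in mu_{41} in F_{19149450906701^4}) gives e(P',Q') = e(P,Q)^det(M).
28*3 - 19*22 = -334; reduced mod 41: det = 35, inverse 34.
Map (x,y)_Ed via u=(1+y)/(1-y), v=(1+y)/((1-y)x) to Montgomery A=0,B=8730560833329; then to (a',b')=(17037108621124,0).
Miller loop for e_{41} over F_{19149450906701^4}: bits of 41 = 101001; 5 double steps + 2 add steps, l/v at each.
The quotient is 16713522692767 + 736216111808*t + 2898097145987*t^2 + 12828455468072*t^3.
Raise to 34: e(P,Q) = 716027499447 + 1756670716396*t + 6802365249870*t^2 + 5528607316181*t^3 in mu_{41}.

716027499447 + 1756670716396*t + 6802365249870*t^2 + 5528607316181*t^3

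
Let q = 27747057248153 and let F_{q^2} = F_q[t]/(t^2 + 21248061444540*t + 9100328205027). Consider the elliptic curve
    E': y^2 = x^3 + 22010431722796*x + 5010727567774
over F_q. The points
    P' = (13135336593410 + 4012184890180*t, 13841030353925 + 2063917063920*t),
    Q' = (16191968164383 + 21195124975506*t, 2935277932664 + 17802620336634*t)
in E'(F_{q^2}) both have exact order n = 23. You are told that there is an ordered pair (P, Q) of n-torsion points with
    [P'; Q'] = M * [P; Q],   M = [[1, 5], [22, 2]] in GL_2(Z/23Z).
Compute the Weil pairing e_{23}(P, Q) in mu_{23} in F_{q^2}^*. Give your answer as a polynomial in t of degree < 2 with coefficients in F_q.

5450045782234 + 26187780937396*t

Since e_{23}(P,P)=e_{23}(Q,Q)=1 and e_{23}(Q,P)=e_{23}(P,Q)^{-1}, expanding e_{23}(1*P + 5*Q,22*P + 2*Q) leaves e(P,Q)^det(M).
det(M) mod 23 = 7; its inverse in (Z/23)^* is 10 (check: 7*10 mod 23 = 1).
Run Miller on y^2=x^3+22010431722796*x+5010727567774 over F_{27747057248153}: ladder 10111 (5 bits); e = f_P(D_Q)/f_Q(D_P).
f_P(D_Q)/f_Q(D_P) = 26775770028293 + 3711564778788*t.
(26775770028293 + 3711564778788*t)^{10} mod (27747057248153,f) = 5450045782234 + 26187780937396*t.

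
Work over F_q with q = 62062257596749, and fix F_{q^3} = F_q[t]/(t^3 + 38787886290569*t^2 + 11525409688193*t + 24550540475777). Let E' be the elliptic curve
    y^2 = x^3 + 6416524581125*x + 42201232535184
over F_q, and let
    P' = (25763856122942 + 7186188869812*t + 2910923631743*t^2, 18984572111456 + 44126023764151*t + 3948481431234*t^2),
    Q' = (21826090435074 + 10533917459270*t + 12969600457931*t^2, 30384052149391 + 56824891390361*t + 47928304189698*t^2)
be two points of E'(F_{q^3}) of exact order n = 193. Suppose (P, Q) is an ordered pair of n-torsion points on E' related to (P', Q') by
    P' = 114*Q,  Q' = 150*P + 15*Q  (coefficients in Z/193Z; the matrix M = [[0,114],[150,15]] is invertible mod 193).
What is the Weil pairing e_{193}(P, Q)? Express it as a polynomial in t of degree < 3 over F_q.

e_{193} is bilinear + alternating on E[193], so e_{193}(114*Q, 150*P + 15*Q) = e_{193}(P,Q)^(0*15-114*150).
det(M) mod 193 = 77; its inverse in (Z/193)^* is 188 (check: 77*188 mod 193 = 1).
n = 193 = (11000001)_2 (8 bits, wt 3); accumulate f_{193,P'}(Q'+S)/f_{193,P'}(S) along the 7-step ladder.
f_P(D_Q)/f_Q(D_P) = 34759161265929 + 32158974013215*t + 28212494689705*t^2.
Hence e(P,Q) = 47888093960258 + 35453713921540*t + 3930728445998*t^2 in F_{62062257596749^3}^*.

47888093960258 + 35453713921540*t + 3930728445998*t^2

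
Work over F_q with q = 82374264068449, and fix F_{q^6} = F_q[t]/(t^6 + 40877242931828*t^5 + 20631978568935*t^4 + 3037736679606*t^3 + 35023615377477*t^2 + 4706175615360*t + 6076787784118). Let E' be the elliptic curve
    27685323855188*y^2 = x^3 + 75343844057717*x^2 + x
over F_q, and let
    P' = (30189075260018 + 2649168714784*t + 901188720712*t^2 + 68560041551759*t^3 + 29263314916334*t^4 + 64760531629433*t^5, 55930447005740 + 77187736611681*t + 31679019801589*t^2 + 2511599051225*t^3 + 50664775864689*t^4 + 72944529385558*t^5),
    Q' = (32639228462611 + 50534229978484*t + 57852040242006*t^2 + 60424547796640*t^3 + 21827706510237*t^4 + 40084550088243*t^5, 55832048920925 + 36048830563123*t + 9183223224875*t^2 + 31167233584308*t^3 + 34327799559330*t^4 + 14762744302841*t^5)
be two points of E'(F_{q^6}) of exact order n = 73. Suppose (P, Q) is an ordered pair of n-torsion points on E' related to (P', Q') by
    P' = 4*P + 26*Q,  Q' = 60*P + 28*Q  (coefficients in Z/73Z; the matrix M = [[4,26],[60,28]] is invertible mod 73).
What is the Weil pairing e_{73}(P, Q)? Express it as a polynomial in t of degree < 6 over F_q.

The 73-Weil pairing on E[73] over F_{82374264068449} is alternating-bilinear: e_{73}(P',Q') = e_{73}(P,Q)^det(M).
4*28 - 26*60 = -1448; reduced mod 73: det = 12, inverse 67.
Montgomery->Weierstrass: x_W = 35221254450480*x+56793002625840, y_W=35221254450480*y on F_{82374264068449}; lands on y^2=x^3+74637513013058*x+7314180268964.
Miller loop for e_{73} over F_{82374264068449^6}: bits of 73 = 1001001; 6 double steps + 2 add steps, l/v at each.
e_{73}(P',Q') = 37940129461180 + 7867415170702*t + 63453360877110*t^2 + 63912522283804*t^3 + 26679523059435*t^4 + 76847464625562*t^5.
Hence e(P,Q) = 23389198292232 + 15473818363098*t + 50673135424646*t^2 + 36736996238969*t^3 + 17609368118217*t^4 + 19323229518701*t^5 in F_{82374264068449^6}^*.

23389198292232 + 15473818363098*t + 50673135424646*t^2 + 36736996238969*t^3 + 17609368118217*t^4 + 19323229518701*t^5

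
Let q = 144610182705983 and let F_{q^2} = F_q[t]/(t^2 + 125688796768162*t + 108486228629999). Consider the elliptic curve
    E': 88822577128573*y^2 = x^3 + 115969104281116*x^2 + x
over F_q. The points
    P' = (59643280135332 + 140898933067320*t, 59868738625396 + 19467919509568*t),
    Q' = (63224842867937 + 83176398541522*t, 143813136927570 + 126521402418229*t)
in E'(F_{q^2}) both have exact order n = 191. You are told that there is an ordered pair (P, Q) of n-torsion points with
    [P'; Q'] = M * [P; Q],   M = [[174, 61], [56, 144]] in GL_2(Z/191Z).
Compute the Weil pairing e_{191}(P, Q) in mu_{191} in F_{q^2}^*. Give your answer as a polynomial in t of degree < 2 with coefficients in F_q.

116011324005861 + 115971428810426*t

Under M = [[174,61],[56,144]] in GL_2(Z/191), e_{191}(P',Q') = e_{191}(P,Q)^(174*144-61*56 mod 191).
det M = 174*144 - 61*56 = 21640 = 57 (mod 191); 57^{-1} = 124 (mod 191).
Set x_W=58365576089215*u+41888228308184, y_W=58365576089215*v; then E': y_W^2=x_W^3+109951969341860*x_W+39685124701024.
8-bit Miller (10111111) on E'/F_{144610182705983} with a'=109951969341860, b'=39685124701024: accumulate tangent/chord ratios at Q'+S and P'+S'.
The quotient is 55430955378331 + 47002137405966*t.
Hence e(P,Q) = 116011324005861 + 115971428810426*t in F_{144610182705983^2}^*.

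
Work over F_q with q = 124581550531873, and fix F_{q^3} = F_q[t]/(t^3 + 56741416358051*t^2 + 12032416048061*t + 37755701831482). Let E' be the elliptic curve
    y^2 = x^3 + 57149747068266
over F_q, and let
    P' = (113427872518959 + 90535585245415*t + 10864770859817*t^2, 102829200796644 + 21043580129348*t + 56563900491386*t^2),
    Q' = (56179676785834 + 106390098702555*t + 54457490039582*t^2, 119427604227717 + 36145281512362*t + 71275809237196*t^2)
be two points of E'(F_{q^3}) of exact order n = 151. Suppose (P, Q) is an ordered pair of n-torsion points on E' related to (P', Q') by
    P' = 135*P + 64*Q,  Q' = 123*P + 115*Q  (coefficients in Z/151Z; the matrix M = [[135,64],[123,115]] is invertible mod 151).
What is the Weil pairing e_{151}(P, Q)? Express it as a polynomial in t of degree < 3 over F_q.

117902223022714 + 119057117505480*t + 108181200421245*t^2

Since e_{151}(P,P)=e_{151}(Q,Q)=1 and e_{151}(Q,P)=e_{151}(P,Q)^{-1}, expanding e_{151}(135*P + 64*Q,123*P + 115*Q) leaves e(P,Q)^det(M).
det M = 135*115 - 64*123 = 7653 = 103 (mod 151); 103^{-1} = 22 (mod 151).
Run Miller on y^2=x^3+57149747068266 over F_{124581550531873}: ladder 10010111 (8 bits); e = f_P(D_Q)/f_Q(D_P).
So e_{151}(P',Q') = 85419473780187 + 32972726522341*t + 99110620614504*t^2.
(85419473780187 + 32972726522341*t + 99110620614504*t^2)^{22} mod (124581550531873,f) = 117902223022714 + 119057117505480*t + 108181200421245*t^2.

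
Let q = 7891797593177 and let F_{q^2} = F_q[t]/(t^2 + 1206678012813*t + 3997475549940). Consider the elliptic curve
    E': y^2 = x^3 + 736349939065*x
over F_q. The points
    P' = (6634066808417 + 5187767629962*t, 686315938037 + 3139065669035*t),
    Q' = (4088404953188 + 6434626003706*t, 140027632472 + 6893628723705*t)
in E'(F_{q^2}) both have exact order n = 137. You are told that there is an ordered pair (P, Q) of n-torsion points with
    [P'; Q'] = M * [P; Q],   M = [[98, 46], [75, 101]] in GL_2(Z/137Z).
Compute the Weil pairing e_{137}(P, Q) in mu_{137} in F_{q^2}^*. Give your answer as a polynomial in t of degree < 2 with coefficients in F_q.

4954045091622 + 2710907924605*t

e_{137} is bilinear + alternating on E[137], so e_{137}(98*P + 46*Q, 75*P + 101*Q) = e_{137}(P,Q)^(98*101-46*75).
det M = 98*101 - 46*75 = 6448 = 9 (mod 137); 9^{-1} = 61 (mod 137).
8-bit Miller (10001001) on E'/F_{7891797593177} with a'=736349939065, b'=0: accumulate tangent/chord ratios at Q'+S and P'+S'.
The quotient is 1097368787194 + 6217911907535*t.
Thus e_{137}(P,Q) = 4954045091622 + 2710907924605*t.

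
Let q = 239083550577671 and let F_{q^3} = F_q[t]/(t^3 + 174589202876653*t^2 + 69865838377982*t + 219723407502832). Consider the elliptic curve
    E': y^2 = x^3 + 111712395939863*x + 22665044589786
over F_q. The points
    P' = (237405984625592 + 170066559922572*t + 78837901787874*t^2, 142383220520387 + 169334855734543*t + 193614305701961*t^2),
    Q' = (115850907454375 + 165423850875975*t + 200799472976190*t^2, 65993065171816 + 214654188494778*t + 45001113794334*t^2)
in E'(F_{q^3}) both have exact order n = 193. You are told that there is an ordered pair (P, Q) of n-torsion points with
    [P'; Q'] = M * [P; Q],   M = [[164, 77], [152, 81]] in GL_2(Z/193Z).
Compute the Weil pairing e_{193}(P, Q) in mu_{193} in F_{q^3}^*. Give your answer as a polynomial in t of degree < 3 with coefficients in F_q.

24869130401903 + 84301877562689*t + 101788700310795*t^2

e_{193}(aP+bQ,cP+dQ) = e_{193}(P,Q)^(ad-bc); with (a,b,c,d)=(164,77,152,81) this gives the det-193 law.
det M = 164*81 - 77*152 = 1580 = 36 (mod 193); 36^{-1} = 59 (mod 193).
8-bit Miller (11000001) on E'/F_{239083550577671} with a'=111712395939863, b'=22665044589786: accumulate tangent/chord ratios at Q'+S and P'+S'.
The quotient is 215155591509805 + 88266527607832*t + 34212528720771*t^2.
Raise to 59: e(P,Q) = 24869130401903 + 84301877562689*t + 101788700310795*t^2 in mu_{193}.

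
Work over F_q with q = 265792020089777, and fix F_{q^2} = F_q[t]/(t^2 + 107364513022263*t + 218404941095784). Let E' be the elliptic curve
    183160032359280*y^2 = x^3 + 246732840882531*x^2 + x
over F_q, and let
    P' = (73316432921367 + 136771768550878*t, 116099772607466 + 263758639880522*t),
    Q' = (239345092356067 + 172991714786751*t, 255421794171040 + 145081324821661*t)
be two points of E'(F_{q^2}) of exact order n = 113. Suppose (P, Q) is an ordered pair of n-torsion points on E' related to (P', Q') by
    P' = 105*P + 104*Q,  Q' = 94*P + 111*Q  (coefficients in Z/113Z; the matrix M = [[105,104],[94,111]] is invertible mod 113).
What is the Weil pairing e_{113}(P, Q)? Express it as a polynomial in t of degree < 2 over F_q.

Since e_{113}(P,P)=e_{113}(Q,Q)=1 and e_{113}(Q,P)=e_{113}(P,Q)^{-1}, expanding e_{113}(105*P + 104*Q,94*P + 111*Q) leaves e(P,Q)^det(M).
So e_{113}(P,Q) = e_{113}(P',Q')^{78}, since 71*78 = 1 mod 113.
Set x_W=98520293141148*u+181082336692808, y_W=98520293141148*v; then E': y_W^2=x_W^3+184842344810401*x_W+218770736486464.
Miller loop for e_{113} over F_{265792020089777^2}: bits of 113 = 1110001; 6 double steps + 3 add steps, l/v at each.
Result: e(P',Q') = 202566140795367 + 243934787723355*t.
Raise to 78: e(P,Q) = 92689989776743 + 80545684892675*t in mu_{113}.

92689989776743 + 80545684892675*t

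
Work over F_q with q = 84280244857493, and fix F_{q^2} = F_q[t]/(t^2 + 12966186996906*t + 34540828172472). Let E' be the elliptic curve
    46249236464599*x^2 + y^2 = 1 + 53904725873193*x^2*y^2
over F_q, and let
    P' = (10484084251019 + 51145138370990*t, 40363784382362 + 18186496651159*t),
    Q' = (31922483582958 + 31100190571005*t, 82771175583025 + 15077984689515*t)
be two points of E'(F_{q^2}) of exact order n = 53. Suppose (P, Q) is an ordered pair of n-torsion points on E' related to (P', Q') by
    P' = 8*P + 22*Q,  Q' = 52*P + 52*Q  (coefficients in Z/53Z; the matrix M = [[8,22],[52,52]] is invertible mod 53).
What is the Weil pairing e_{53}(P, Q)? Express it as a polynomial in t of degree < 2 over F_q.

e_{53} is bilinear + alternating on E[53], so e_{53}(8*P + 22*Q, 52*P + 52*Q) = e_{53}(P,Q)^(8*52-22*52).
Inverting 14 mod 53: 19. Thus e_{53}(P,Q) = e(P',Q')^{19}.
Edwards a_E,d_E -> Montgomery A=76937949493195,B=13632332290384 -> Weierstrass 4898792932026,63605503696906 via alpha=72879156961294,beta=40226250076598.
Miller loop for e_{53} over F_{84280244857493^2}: bits of 53 = 110101; 5 double steps + 3 add steps, l/v at each.
e_{53}(P',Q') = 17223490538741 + 33180622049134*t.
Hence e(P,Q) = 16361829112200 + 20117734564822*t in F_{84280244857493^2}^*.

16361829112200 + 20117734564822*t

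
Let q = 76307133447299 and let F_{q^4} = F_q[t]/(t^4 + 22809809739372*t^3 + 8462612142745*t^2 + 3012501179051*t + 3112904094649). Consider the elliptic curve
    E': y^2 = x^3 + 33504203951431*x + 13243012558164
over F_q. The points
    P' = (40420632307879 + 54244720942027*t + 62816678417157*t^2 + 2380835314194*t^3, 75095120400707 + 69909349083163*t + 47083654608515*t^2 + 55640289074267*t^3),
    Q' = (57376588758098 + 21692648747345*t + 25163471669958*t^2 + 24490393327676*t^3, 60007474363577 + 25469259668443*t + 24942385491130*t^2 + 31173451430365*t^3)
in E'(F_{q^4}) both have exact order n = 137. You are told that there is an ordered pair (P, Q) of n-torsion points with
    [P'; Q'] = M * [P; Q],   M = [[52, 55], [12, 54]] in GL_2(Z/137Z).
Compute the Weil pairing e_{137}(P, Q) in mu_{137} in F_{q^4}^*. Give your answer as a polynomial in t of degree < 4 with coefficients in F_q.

41849936746222 + 17779624268614*t + 71133310270422*t^2 + 65912623026780*t^3

e_{137} is bilinear + alternating on E[137], so e_{137}(52*P + 55*Q, 12*P + 54*Q) = e_{137}(P,Q)^(52*54-55*12).
det(M) mod 137 = 93; its inverse in (Z/137)^* is 28 (check: 93*28 mod 137 = 1).
n = 137 = (10001001)_2 (8 bits, wt 3); accumulate f_{137,P'}(Q'+S)/f_{137,P'}(S) along the 7-step ladder.
Miller gives e_{137}(P',Q') = 29328618196662 + 50183420710166*t + 28960747284454*t^2 + 7505856913732*t^3 in F_{76307133447299^4}.
Hence e(P,Q) = 41849936746222 + 17779624268614*t + 71133310270422*t^2 + 65912623026780*t^3 in F_{76307133447299^4}^*.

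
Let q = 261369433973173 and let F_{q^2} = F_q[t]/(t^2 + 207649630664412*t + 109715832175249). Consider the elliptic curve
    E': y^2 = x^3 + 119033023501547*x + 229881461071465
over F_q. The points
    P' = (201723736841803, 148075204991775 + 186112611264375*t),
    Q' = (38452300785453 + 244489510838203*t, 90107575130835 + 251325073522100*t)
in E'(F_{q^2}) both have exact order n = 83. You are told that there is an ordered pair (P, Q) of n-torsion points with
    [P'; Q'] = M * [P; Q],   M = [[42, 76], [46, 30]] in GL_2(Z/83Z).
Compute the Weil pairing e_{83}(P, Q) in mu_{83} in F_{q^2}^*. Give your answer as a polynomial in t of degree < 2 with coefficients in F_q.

168899331685668 + 187038263966634*t

e_{83}(aP+bQ,cP+dQ) = e_{83}(P,Q)^(ad-bc); with (a,b,c,d)=(42,76,46,30) this gives the det-83 law.
42*30 - 76*46 = -2236; reduced mod 83: det = 5, inverse 50.
Run Miller on y^2=x^3+119033023501547*x+229881461071465 over F_{261369433973173}: ladder 1010011 (7 bits); e = f_P(D_Q)/f_Q(D_P).
Result: e(P',Q') = 239154189310031 + 116754930022171*t.
Thus e_{83}(P,Q) = 168899331685668 + 187038263966634*t.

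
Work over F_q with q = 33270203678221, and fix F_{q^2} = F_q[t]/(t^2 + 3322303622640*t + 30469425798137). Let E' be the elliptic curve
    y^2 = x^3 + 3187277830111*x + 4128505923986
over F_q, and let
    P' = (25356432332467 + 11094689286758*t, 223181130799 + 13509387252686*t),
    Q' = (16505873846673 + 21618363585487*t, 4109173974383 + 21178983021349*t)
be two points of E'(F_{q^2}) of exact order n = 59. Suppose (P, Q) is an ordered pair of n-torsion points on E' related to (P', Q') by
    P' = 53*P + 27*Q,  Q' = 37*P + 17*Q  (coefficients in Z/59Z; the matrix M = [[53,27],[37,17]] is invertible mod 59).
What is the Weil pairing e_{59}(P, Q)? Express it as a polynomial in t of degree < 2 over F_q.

The 59-Weil pairing on E[59] over F_{33270203678221} is alternating-bilinear: e_{59}(P',Q') = e_{59}(P,Q)^det(M).
Hence e(P,Q) = e(P',Q')^{3} where 3 = 20^{-1} mod 59.
Build f_{59,P'} and f_{59,Q'} via the 6-bit ladder of 59=111011_2; evaluate at shifted divisors; quotient in F_{33270203678221^2}.
f_P(D_Q)/f_Q(D_P) = 15461488710819 + 2041115748641*t.
Hence e(P,Q) = 27357694771280 + 16521119877665*t in F_{33270203678221^2}^*.

27357694771280 + 16521119877665*t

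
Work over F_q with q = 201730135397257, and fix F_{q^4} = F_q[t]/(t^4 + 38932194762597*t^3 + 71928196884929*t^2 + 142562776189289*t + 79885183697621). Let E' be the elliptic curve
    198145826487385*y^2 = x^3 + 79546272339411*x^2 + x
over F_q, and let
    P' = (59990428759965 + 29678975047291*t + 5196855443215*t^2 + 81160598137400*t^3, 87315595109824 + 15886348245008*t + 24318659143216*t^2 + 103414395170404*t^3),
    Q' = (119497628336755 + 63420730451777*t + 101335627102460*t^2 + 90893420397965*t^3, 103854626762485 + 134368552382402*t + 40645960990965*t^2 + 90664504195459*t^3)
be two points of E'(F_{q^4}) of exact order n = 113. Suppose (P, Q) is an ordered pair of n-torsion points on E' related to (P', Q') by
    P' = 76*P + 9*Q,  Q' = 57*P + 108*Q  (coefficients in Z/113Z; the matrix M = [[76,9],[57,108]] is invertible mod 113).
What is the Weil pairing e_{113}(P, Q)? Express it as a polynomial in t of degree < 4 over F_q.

e_{113} is bilinear + alternating on E[113], so e_{113}(76*P + 9*Q, 57*P + 108*Q) = e_{113}(P,Q)^(76*108-9*57).
So e_{113}(P,Q) = e_{113}(P',Q')^{72}, since 11*72 = 1 mod 113.
Montgomery->Weierstrass: x_W = 89757179860964*x+50341727319557, y_W=89757179860964*y on F_{201730135397257}; lands on y^2=x^3+42364841666527*x+16871505184693.
n = 113 = (1110001)_2 (7 bits, wt 4); accumulate f_{113,P'}(Q'+S)/f_{113,P'}(S) along the 6-step ladder.
The quotient is 41928172339973 + 170193996105191*t + 64241038772473*t^2 + 198528065843397*t^3.
e_{113}(P,Q) = (41928172339973 + 170193996105191*t + 64241038772473*t^2 + 198528065843397*t^3)^{72} = 59056452465729 + 18287352479560*t + 143824723688948*t^2 + 5068326469287*t^3.

59056452465729 + 18287352479560*t + 143824723688948*t^2 + 5068326469287*t^3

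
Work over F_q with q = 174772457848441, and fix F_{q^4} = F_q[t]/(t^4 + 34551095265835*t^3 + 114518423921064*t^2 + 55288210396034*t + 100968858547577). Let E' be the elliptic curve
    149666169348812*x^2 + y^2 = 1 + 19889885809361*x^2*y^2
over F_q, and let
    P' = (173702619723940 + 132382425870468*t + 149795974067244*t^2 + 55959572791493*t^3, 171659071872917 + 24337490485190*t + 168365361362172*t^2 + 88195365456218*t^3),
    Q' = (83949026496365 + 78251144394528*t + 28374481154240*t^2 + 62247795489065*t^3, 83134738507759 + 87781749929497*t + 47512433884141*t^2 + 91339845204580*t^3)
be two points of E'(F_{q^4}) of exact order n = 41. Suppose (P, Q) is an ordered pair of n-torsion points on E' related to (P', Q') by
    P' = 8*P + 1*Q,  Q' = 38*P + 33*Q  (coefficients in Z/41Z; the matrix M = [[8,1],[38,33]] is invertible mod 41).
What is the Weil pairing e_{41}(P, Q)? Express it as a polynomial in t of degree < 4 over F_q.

38244735897884 + 157285935502654*t + 38984313416609*t^2 + 41890783259170*t^3

Alternating bilinearity on E[41] (values in mu_{41} in F_{174772457848441^4}) gives e(P',Q') = e(P,Q)^det(M).
det M = 8*33 - 1*38 = 226 = 21 (mod 41); 21^{-1} = 2 (mod 41).
Edwards a_E,d_E -> Montgomery A=128408020549154,B=82264386667568 -> Weierstrass 7147378138274,59758197396362 via alpha=173903057400063,beta=76137185346973.
Run Miller on y^2=x^3+7147378138274*x+59758197396362 over F_{174772457848441}: ladder 101001 (6 bits); e = f_P(D_Q)/f_Q(D_P).
The quotient is 93402781912303 + 122044798640758*t + 93601847893321*t^2 + 145151618049451*t^3.
Thus e_{41}(P,Q) = 38244735897884 + 157285935502654*t + 38984313416609*t^2 + 41890783259170*t^3.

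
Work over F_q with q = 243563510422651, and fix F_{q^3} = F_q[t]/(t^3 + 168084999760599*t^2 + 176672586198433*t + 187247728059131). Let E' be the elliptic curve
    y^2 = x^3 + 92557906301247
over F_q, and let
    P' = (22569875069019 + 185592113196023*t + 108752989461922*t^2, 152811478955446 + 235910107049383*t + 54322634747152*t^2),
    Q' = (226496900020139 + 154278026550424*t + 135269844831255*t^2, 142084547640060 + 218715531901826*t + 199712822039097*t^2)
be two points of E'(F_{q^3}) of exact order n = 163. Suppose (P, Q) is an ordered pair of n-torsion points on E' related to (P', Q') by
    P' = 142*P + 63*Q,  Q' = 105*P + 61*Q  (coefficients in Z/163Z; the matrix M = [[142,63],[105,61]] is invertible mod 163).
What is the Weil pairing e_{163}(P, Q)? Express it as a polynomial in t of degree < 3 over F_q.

Alternating bilinearity on E[163] (values in mu_{163} in F_{243563510422651^3}) gives e(P',Q') = e(P,Q)^det(M).
142*61 - 63*105 = 2047; reduced mod 163: det = 91, inverse 43.
8-bit Miller (10100011) on E'/F_{243563510422651} with a'=0, b'=92557906301247: accumulate tangent/chord ratios at Q'+S and P'+S'.
e_{163}(P',Q') = 80733598442010 + 82750684449344*t + 15161688173261*t^2.
Thus e_{163}(P,Q) = 162225352894118 + 16038591360469*t + 14529519471629*t^2.

162225352894118 + 16038591360469*t + 14529519471629*t^2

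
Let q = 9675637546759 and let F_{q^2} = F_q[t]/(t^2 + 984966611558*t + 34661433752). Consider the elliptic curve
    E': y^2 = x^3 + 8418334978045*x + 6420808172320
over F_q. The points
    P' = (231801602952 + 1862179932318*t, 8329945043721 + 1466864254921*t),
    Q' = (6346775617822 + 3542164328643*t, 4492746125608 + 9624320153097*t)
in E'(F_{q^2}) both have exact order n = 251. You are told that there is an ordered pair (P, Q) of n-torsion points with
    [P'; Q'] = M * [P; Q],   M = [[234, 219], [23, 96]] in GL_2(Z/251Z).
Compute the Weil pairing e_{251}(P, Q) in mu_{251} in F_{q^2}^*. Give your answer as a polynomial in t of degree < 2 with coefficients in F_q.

2339844375967 + 5906465809121*t

e_{251} is bilinear + alternating on E[251], so e_{251}(234*P + 219*Q, 23*P + 96*Q) = e_{251}(P,Q)^(234*96-219*23).
det(M) mod 251 = 108; its inverse in (Z/251)^* is 86 (check: 108*86 mod 251 = 1).
Double-and-add over 11111011: 8-1 doublings, 7-1 additions; each step l_{T,T}/v_{2T} or l_{T,P'}/v at Q'+S for random S.
Miller gives e_{251}(P',Q') = 2198413837899 + 2513202134022*t in F_{9675637546759^2}.
Thus e_{251}(P,Q) = 2339844375967 + 5906465809121*t.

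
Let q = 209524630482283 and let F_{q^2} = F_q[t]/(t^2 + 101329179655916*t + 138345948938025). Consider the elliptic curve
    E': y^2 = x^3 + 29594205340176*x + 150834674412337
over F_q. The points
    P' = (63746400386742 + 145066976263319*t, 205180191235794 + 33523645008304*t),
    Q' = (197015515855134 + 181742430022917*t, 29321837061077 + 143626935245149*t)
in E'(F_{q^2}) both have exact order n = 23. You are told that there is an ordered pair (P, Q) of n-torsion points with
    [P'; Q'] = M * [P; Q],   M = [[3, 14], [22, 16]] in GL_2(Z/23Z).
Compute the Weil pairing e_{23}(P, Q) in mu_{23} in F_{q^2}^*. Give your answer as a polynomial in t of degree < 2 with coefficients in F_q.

53675465508189 + 126559612939326*t

Since e_{23}(P,P)=e_{23}(Q,Q)=1 and e_{23}(Q,P)=e_{23}(P,Q)^{-1}, expanding e_{23}(3*P + 14*Q,22*P + 16*Q) leaves e(P,Q)^det(M).
So e_{23}(P,Q) = e_{23}(P',Q')^{13}, since 16*13 = 1 mod 23.
5-bit Miller (10111) on E'/F_{209524630482283} with a'=29594205340176, b'=150834674412337: accumulate tangent/chord ratios at Q'+S and P'+S'.
The quotient is 112743508558161 + 191705028459488*t.
(112743508558161 + 191705028459488*t)^{13} mod (209524630482283,f) = 53675465508189 + 126559612939326*t.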